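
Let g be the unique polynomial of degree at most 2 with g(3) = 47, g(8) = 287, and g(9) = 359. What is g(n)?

Using the Lagrange interpolation formula with nodes 3, 8, 9:
  L_0(n) = (n - 8)(n - 9) / 30
  L_1(n) = (n - 3)(n - 9) / -5
  L_2(n) = (n - 3)(n - 8) / 6
Then g(n) = 47·L_0(n) + 287·L_1(n) + 359·L_2(n).
Expanding and collecting terms gives g(n) = 4n^2 + 4n - 1.
Check: g(8) = 287. ✓

g(n) = 4n^2 + 4n - 1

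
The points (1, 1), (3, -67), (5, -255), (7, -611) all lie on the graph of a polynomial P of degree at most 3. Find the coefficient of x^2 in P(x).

Write P(x) = ax^3 + bx^2 + cx + d. Substituting each data point gives a linear system:
  a + b + c + d = 1
  27a + 9b + 3c + d = -67
  125a + 25b + 5c + d = -255
  343a + 49b + 7c + d = -611
Solving the system yields a = -1, b = -6, c = 3, d = 5.
So P(x) = -x^3 - 6x^2 + 3x + 5.
The coefficient of x^2 is -6.

-6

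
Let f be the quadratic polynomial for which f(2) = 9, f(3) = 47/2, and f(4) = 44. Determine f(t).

f(t) = 3t^2 - (1/2)t - 2

Write f(t) = at^2 + bt + c. Substituting each data point gives a linear system:
  4a + 2b + c = 9
  9a + 3b + c = 47/2
  16a + 4b + c = 44
Solving the system yields a = 3, b = -1/2, c = -2.
So f(t) = 3t² - (1/2)t - 2.
Check: f(4) = 44. ✓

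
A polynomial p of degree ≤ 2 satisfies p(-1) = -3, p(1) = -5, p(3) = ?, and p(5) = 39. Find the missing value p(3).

9

The 3 known points determine the degree-2 polynomial uniquely.
Write p(n) = an^2 + bn + c. Substituting each data point gives a linear system:
  a - b + c = -3
  a + b + c = -5
  25a + 5b + c = 39
Solving the system yields a = 2, b = -1, c = -6.
So p(n) = 2n^2 - n - 6.
Then p(3) = 9.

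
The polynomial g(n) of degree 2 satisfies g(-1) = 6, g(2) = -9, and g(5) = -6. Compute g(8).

15

Using the Lagrange interpolation formula with nodes -1, 2, 5:
  L_0(n) = (n - 2)(n - 5) / 18
  L_1(n) = (n + 1)(n - 5) / -9
  L_2(n) = (n + 1)(n - 2) / 18
Then g(n) = 6·L_0(n) - 9·L_1(n) - 6·L_2(n).
Expanding and collecting terms gives g(n) = n² - 6n - 1.
Evaluating at n = 8: g(8) = 15.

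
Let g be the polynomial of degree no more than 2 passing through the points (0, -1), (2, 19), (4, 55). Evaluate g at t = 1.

Forward differences of the values at t = 0, 2, 4:
  g  : -1  19  55
  Δ  : 20  36
  Δ^2: 16
The second differences are constant, confirming degree 2.
Interpolating (Newton forward form) and evaluating at t = 1 gives g(1) = 7.

7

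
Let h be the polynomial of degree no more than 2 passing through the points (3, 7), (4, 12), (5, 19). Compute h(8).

52

Using the Lagrange interpolation formula with nodes 3, 4, 5:
  L_0(s) = (s - 4)(s - 5) / 2
  L_1(s) = (s - 3)(s - 5) / -1
  L_2(s) = (s - 3)(s - 4) / 2
Then h(s) = 7·L_0(s) + 12·L_1(s) + 19·L_2(s).
Expanding and collecting terms gives h(s) = s² - 2s + 4.
Evaluating at s = 8: h(8) = 52.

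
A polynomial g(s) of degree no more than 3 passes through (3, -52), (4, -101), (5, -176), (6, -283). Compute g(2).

-23

Forward differences of the values at s = 3, 4, 5, 6:
  g  : -52  -101  -176  -283
  Δ  : -49  -75  -107
  Δ^2: -26  -32
  Δ^3: -6
The third differences are constant, confirming degree 3.
Interpolating (Newton forward form) and evaluating at s = 2 gives g(2) = -23.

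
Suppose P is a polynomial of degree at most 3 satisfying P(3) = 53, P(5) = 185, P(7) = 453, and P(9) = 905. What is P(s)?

P(s) = s^3 + 2s^2 + s + 5

Write P(s) = as^3 + bs^2 + cs + d. Substituting each data point gives a linear system:
  27a + 9b + 3c + d = 53
  125a + 25b + 5c + d = 185
  343a + 49b + 7c + d = 453
  729a + 81b + 9c + d = 905
Solving the system yields a = 1, b = 2, c = 1, d = 5.
So P(s) = s^3 + 2s^2 + s + 5.
Check: P(3) = 53. ✓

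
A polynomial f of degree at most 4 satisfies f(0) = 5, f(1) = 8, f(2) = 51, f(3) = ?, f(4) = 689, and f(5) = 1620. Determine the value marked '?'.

The 5 known points determine the degree-4 polynomial uniquely.
Write f(s) = as^4 + bs^3 + cs^2 + ds + e. Substituting each data point gives a linear system:
  e = 5
  a + b + c + d + e = 8
  16a + 8b + 4c + 2d + e = 51
  256a + 64b + 16c + 4d + e = 689
  625a + 125b + 25c + 5d + e = 1620
Solving the system yields a = 2, b = 4, c = -6, d = 3, e = 5.
So f(s) = 2s^4 + 4s^3 - 6s^2 + 3s + 5.
Then f(3) = 230.

230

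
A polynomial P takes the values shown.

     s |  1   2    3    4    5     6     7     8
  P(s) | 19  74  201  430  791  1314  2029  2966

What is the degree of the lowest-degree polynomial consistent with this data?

Forward differences of the values at s = 1, 2, 3, 4, 5, 6, 7, 8:
  P  : 19  74  201  430  791  1314  2029  2966
  Δ  : 55  127  229  361  523  715  937
  Δ^2: 72  102  132  162  192  222
  Δ^3: 30  30  30  30  30
  Δ^4: 0  0  0  0
  Δ^5: 0  0  0
  Δ^6: 0  0
  Δ^7: 0
The third differences are constant (30) and nonzero, while all higher differences vanish, so the minimal degree is 3.

3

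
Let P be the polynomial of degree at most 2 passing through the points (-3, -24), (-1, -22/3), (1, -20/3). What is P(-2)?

Write P(x) = ax^2 + bx + c. Substituting each data point gives a linear system:
  9a - 3b + c = -24
  a - b + c = -22/3
  a + b + c = -20/3
Solving the system yields a = -2, b = 1/3, c = -5.
So P(x) = -2x² + (1/3)x - 5.
Then P(-2) = -41/3.

-41/3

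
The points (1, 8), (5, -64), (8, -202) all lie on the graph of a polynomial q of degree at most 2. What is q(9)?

Using the Lagrange interpolation formula with nodes 1, 5, 8:
  L_0(s) = (s - 5)(s - 8) / 28
  L_1(s) = (s - 1)(s - 8) / -12
  L_2(s) = (s - 1)(s - 5) / 21
Then q(s) = 8·L_0(s) - 64·L_1(s) - 202·L_2(s).
Expanding and collecting terms gives q(s) = -4s^2 + 6s + 6.
Evaluating at s = 9: q(9) = -264.

-264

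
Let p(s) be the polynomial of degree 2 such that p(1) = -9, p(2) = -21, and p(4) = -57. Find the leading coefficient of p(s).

-2

Write p(s) = as^2 + bs + c. Substituting each data point gives a linear system:
  a + b + c = -9
  4a + 2b + c = -21
  16a + 4b + c = -57
Solving the system yields a = -2, b = -6, c = -1.
So p(s) = -2s^2 - 6s - 1.
The leading coefficient is -2.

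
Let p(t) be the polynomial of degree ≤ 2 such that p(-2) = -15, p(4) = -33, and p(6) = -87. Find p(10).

-267

Using the Lagrange interpolation formula with nodes -2, 4, 6:
  L_0(t) = (t - 4)(t - 6) / 48
  L_1(t) = (t + 2)(t - 6) / -12
  L_2(t) = (t + 2)(t - 4) / 16
Then p(t) = -15·L_0(t) - 33·L_1(t) - 87·L_2(t).
Expanding and collecting terms gives p(t) = -3t^2 + 3t + 3.
Evaluating at t = 10: p(10) = -267.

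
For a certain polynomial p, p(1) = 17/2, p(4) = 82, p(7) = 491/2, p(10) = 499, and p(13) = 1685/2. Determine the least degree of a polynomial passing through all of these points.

Forward differences of the values at u = 1, 4, 7, 10, 13:
  p  : 17/2  82  491/2  499  1685/2
  Δ  : 147/2  327/2  507/2  687/2
  Δ^2: 90  90  90
  Δ^3: 0  0
  Δ^4: 0
The second differences are constant (90) and nonzero, while all higher differences vanish, so the minimal degree is 2.

2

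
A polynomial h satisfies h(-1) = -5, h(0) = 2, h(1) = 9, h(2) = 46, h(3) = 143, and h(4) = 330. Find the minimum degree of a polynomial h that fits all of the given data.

Forward differences of the values at t = -1, 0, 1, 2, 3, 4:
  h  : -5  2  9  46  143  330
  Δ  : 7  7  37  97  187
  Δ^2: 0  30  60  90
  Δ^3: 30  30  30
  Δ^4: 0  0
  Δ^5: 0
The third differences are constant (30) and nonzero, while all higher differences vanish, so the minimal degree is 3.

3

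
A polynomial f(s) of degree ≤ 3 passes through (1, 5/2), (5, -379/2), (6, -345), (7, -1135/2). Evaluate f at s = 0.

Using the Lagrange interpolation formula with nodes 1, 5, 6, 7:
  L_0(s) = (s - 5)(s - 6)(s - 7) / -120
  L_1(s) = (s - 1)(s - 6)(s - 7) / 8
  L_2(s) = (s - 1)(s - 5)(s - 7) / -5
  L_3(s) = (s - 1)(s - 5)(s - 6) / 12
Then f(s) = 5/2·L_0(s) - 379/2·L_1(s) - 345·L_2(s) - 1135/2·L_3(s).
Expanding and collecting terms gives f(s) = -2s³ + (5/2)s² - s + 3.
Evaluating at s = 0: f(0) = 3.

3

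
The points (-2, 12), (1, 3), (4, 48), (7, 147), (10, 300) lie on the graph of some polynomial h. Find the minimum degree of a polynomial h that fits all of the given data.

Forward differences of the values at n = -2, 1, 4, 7, 10:
  h  : 12  3  48  147  300
  Δ  : -9  45  99  153
  Δ^2: 54  54  54
  Δ^3: 0  0
  Δ^4: 0
The second differences are constant (54) and nonzero, while all higher differences vanish, so the minimal degree is 2.

2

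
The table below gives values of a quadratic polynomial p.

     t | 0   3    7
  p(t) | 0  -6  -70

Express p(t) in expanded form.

Using the Lagrange interpolation formula with nodes 0, 3, 7:
  L_0(t) = (t - 3)(t - 7) / 21
  L_1(t) = t(t - 7) / -12
  L_2(t) = t(t - 3) / 28
Then p(t) = 0·L_0(t) - 6·L_1(t) - 70·L_2(t).
Expanding and collecting terms gives p(t) = -2t^2 + 4t.
Check: p(3) = -6. ✓

p(t) = -2t^2 + 4t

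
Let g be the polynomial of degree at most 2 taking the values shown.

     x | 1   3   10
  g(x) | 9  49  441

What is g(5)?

121

Using the Lagrange interpolation formula with nodes 1, 3, 10:
  L_0(x) = (x - 3)(x - 10) / 18
  L_1(x) = (x - 1)(x - 10) / -14
  L_2(x) = (x - 1)(x - 3) / 63
Then g(x) = 9·L_0(x) + 49·L_1(x) + 441·L_2(x).
Expanding and collecting terms gives g(x) = 4x^2 + 4x + 1.
Evaluating at x = 5: g(5) = 121.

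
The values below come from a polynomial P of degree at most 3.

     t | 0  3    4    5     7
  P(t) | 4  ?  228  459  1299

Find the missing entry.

The 4 known points determine the degree-3 polynomial uniquely.
Write P(t) = at^3 + bt^2 + ct + d. Substituting each data point gives a linear system:
  d = 4
  64a + 16b + 4c + d = 228
  125a + 25b + 5c + d = 459
  343a + 49b + 7c + d = 1299
Solving the system yields a = 4, b = -1, c = -4, d = 4.
So P(t) = 4t^3 - t^2 - 4t + 4.
Then P(3) = 91.

91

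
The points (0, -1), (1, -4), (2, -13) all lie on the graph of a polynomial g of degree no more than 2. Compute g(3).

Using the Lagrange interpolation formula with nodes 0, 1, 2:
  L_0(n) = (n - 1)(n - 2) / 2
  L_1(n) = n(n - 2) / -1
  L_2(n) = n(n - 1) / 2
Then g(n) = -1·L_0(n) - 4·L_1(n) - 13·L_2(n).
Expanding and collecting terms gives g(n) = -3n^2 - 1.
Evaluating at n = 3: g(3) = -28.

-28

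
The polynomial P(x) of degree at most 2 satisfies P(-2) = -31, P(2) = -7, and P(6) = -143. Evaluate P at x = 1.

Using the Lagrange interpolation formula with nodes -2, 2, 6:
  L_0(x) = (x - 2)(x - 6) / 32
  L_1(x) = (x + 2)(x - 6) / -16
  L_2(x) = (x + 2)(x - 2) / 32
Then P(x) = -31·L_0(x) - 7·L_1(x) - 143·L_2(x).
Expanding and collecting terms gives P(x) = -5x² + 6x + 1.
Evaluating at x = 1: P(1) = 2.

2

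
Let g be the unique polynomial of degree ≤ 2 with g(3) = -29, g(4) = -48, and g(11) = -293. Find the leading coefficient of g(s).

Write g(s) = as^2 + bs + c. Substituting each data point gives a linear system:
  9a + 3b + c = -29
  16a + 4b + c = -48
  121a + 11b + c = -293
Solving the system yields a = -2, b = -5, c = 4.
So g(s) = -2s^2 - 5s + 4.
The leading coefficient is -2.

-2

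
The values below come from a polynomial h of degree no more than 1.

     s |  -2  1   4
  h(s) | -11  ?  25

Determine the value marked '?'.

7

On equispaced nodes a degree-1 polynomial has vanishing second forward difference, so
  h(-2) - 2·h(1) + h(4) = 0.
Substituting the known values and solving for h(1):
  -2·h(1) = -14
  h(1) = 7.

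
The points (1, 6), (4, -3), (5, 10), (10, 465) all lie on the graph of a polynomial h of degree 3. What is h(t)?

Using the Lagrange interpolation formula with nodes 1, 4, 5, 10:
  L_0(t) = (t - 4)(t - 5)(t - 10) / -108
  L_1(t) = (t - 1)(t - 5)(t - 10) / 18
  L_2(t) = (t - 1)(t - 4)(t - 10) / -20
  L_3(t) = (t - 1)(t - 4)(t - 5) / 270
Then h(t) = 6·L_0(t) - 3·L_1(t) + 10·L_2(t) + 465·L_3(t).
Expanding and collecting terms gives h(t) = t^3 - 6t^2 + 6t + 5.
Check: h(10) = 465. ✓

h(t) = t^3 - 6t^2 + 6t + 5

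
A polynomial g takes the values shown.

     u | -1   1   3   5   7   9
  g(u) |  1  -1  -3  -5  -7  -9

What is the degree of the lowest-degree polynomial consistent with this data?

Forward differences of the values at u = -1, 1, 3, 5, 7, 9:
  g  : 1  -1  -3  -5  -7  -9
  Δ  : -2  -2  -2  -2  -2
  Δ^2: 0  0  0  0
  Δ^3: 0  0  0
  Δ^4: 0  0
  Δ^5: 0
The first differences are constant (-2) and nonzero, while all higher differences vanish, so the minimal degree is 1.

1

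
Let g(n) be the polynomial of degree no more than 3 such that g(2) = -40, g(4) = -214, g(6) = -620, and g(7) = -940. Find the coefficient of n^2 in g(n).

-5

Write g(n) = an^3 + bn^2 + cn + d. Substituting each data point gives a linear system:
  8a + 4b + 2c + d = -40
  64a + 16b + 4c + d = -214
  216a + 36b + 6c + d = -620
  343a + 49b + 7c + d = -940
Solving the system yields a = -2, b = -5, c = -1, d = -2.
So g(n) = -2n^3 - 5n^2 - n - 2.
The coefficient of n^2 is -5.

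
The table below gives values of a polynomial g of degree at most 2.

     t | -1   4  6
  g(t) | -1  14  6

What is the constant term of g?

Write g(t) = at^2 + bt + c. Substituting each data point gives a linear system:
  a - b + c = -1
  16a + 4b + c = 14
  36a + 6b + c = 6
Solving the system yields a = -1, b = 6, c = 6.
So g(t) = -t^2 + 6t + 6.
The constant term is 6.

6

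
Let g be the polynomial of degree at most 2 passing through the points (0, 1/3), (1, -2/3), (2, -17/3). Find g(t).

g(t) = -2t^2 + t + 1/3

Write g(t) = at^2 + bt + c. Substituting each data point gives a linear system:
  c = 1/3
  a + b + c = -2/3
  4a + 2b + c = -17/3
Solving the system yields a = -2, b = 1, c = 1/3.
So g(t) = -2t^2 + t + 1/3.
Check: g(0) = 1/3. ✓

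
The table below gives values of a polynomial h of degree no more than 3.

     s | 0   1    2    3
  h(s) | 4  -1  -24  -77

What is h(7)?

Write h(s) = as^3 + bs^2 + cs + d. Substituting each data point gives a linear system:
  d = 4
  a + b + c + d = -1
  8a + 4b + 2c + d = -24
  27a + 9b + 3c + d = -77
Solving the system yields a = -2, b = -3, c = 0, d = 4.
So h(s) = -2s³ - 3s² + 4.
Then h(7) = -829.

-829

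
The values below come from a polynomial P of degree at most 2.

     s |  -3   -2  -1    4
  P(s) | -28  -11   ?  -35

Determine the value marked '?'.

The 3 known points determine the degree-2 polynomial uniquely.
Write P(s) = as^2 + bs + c. Substituting each data point gives a linear system:
  9a - 3b + c = -28
  4a - 2b + c = -11
  16a + 4b + c = -35
Solving the system yields a = -3, b = 2, c = 5.
So P(s) = -3s² + 2s + 5.
Then P(-1) = 0.

0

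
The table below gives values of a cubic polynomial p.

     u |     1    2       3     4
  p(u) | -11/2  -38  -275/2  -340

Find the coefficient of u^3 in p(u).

-6

Write p(u) = au^3 + bu^2 + cu + d. Substituting each data point gives a linear system:
  a + b + c + d = -11/2
  8a + 4b + 2c + d = -38
  27a + 9b + 3c + d = -275/2
  64a + 16b + 4c + d = -340
Solving the system yields a = -6, b = 5/2, c = 2, d = -4.
So p(u) = -6u^3 + (5/2)u^2 + 2u - 4.
The leading coefficient is -6.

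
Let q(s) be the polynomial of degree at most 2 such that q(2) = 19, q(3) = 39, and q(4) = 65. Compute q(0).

-3

Using the Lagrange interpolation formula with nodes 2, 3, 4:
  L_0(s) = (s - 3)(s - 4) / 2
  L_1(s) = (s - 2)(s - 4) / -1
  L_2(s) = (s - 2)(s - 3) / 2
Then q(s) = 19·L_0(s) + 39·L_1(s) + 65·L_2(s).
Expanding and collecting terms gives q(s) = 3s^2 + 5s - 3.
Evaluating at s = 0: q(0) = -3.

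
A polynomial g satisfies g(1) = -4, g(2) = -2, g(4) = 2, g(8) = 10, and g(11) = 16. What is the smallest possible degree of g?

1

Divided differences on the nodes 1, 2, 4, 8, 11:
  order 0: -4  -2  2  10  16
  order 1: 2  2  2  2
  order 2: 0  0  0
  order 3: 0  0
  order 4: 0
The order-1 divided differences are all 2 (nonzero) and every higher order vanishes, so the data lies on a polynomial of degree exactly 1.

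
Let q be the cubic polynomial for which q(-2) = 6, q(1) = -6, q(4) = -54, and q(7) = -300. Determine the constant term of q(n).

-6

Write q(n) = an^3 + bn^2 + cn + d. Substituting each data point gives a linear system:
  -8a + 4b - 2c + d = 6
  a + b + c + d = -6
  64a + 16b + 4c + d = -54
  343a + 49b + 7c + d = -300
Solving the system yields a = -1, b = 1, c = 0, d = -6.
So q(n) = -n^3 + n^2 - 6.
The constant term is -6.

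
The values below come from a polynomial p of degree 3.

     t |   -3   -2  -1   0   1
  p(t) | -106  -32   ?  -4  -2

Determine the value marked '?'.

The 4 known points determine the degree-3 polynomial uniquely.
Write p(t) = at^3 + bt^2 + ct + d. Substituting each data point gives a linear system:
  -27a + 9b - 3c + d = -106
  -8a + 4b - 2c + d = -32
  d = -4
  a + b + c + d = -2
Solving the system yields a = 4, b = 0, c = -2, d = -4.
So p(t) = 4t³ - 2t - 4.
Then p(-1) = -6.

-6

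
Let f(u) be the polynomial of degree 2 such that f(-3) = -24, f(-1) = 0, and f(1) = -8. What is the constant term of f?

0

Write f(u) = au^2 + bu + c. Substituting each data point gives a linear system:
  9a - 3b + c = -24
  a - b + c = 0
  a + b + c = -8
Solving the system yields a = -4, b = -4, c = 0.
So f(u) = -4u² - 4u.
The constant term is 0.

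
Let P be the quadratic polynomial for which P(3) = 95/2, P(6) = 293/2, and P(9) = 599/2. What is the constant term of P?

Write P(n) = an^2 + bn + c. Substituting each data point gives a linear system:
  9a + 3b + c = 95/2
  36a + 6b + c = 293/2
  81a + 9b + c = 599/2
Solving the system yields a = 3, b = 6, c = 5/2.
So P(n) = 3n² + 6n + 5/2.
The constant term is 5/2.

5/2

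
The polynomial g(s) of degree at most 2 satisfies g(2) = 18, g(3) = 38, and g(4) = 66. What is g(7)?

Forward differences of the values at s = 2, 3, 4:
  g  : 18  38  66
  Δ  : 20  28
  Δ^2: 8
The second differences are constant, confirming degree 2.
Interpolating (Newton forward form) and evaluating at s = 7 gives g(7) = 198.

198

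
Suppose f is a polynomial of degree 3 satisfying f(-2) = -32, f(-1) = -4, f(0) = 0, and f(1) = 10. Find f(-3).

Using the Lagrange interpolation formula with nodes -2, -1, 0, 1:
  L_0(x) = (x + 1)x(x - 1) / -6
  L_1(x) = (x + 2)x(x - 1) / 2
  L_2(x) = (x + 2)(x + 1)(x - 1) / -2
  L_3(x) = (x + 2)(x + 1)x / 6
Then f(x) = -32·L_0(x) - 4·L_1(x) + 0·L_2(x) + 10·L_3(x).
Expanding and collecting terms gives f(x) = 5x³ + 3x² + 2x.
Evaluating at x = -3: f(-3) = -114.

-114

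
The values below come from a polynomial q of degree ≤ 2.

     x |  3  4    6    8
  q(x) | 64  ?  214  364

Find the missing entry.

104

The 3 known points determine the degree-2 polynomial uniquely.
Write q(x) = ax^2 + bx + c. Substituting each data point gives a linear system:
  9a + 3b + c = 64
  36a + 6b + c = 214
  64a + 8b + c = 364
Solving the system yields a = 5, b = 5, c = 4.
So q(x) = 5x^2 + 5x + 4.
Then q(4) = 104.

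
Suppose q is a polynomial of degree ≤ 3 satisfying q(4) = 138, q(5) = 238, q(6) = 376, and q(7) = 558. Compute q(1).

Write q(x) = ax^3 + bx^2 + cx + d. Substituting each data point gives a linear system:
  64a + 16b + 4c + d = 138
  125a + 25b + 5c + d = 238
  216a + 36b + 6c + d = 376
  343a + 49b + 7c + d = 558
Solving the system yields a = 1, b = 4, c = 3, d = -2.
So q(x) = x^3 + 4x^2 + 3x - 2.
Then q(1) = 6.

6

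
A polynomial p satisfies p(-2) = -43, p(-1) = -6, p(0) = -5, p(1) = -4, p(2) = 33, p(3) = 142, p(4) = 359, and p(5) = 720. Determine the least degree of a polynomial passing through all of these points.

3

Forward differences of the values at n = -2, -1, 0, 1, 2, 3, 4, 5:
  p  : -43  -6  -5  -4  33  142  359  720
  Δ  : 37  1  1  37  109  217  361
  Δ^2: -36  0  36  72  108  144
  Δ^3: 36  36  36  36  36
  Δ^4: 0  0  0  0
  Δ^5: 0  0  0
  Δ^6: 0  0
  Δ^7: 0
The third differences are constant (36) and nonzero, while all higher differences vanish, so the minimal degree is 3.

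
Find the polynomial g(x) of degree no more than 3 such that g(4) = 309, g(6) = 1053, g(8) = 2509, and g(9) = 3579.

Write g(x) = ax^3 + bx^2 + cx + d. Substituting each data point gives a linear system:
  64a + 16b + 4c + d = 309
  216a + 36b + 6c + d = 1053
  512a + 64b + 8c + d = 2509
  729a + 81b + 9c + d = 3579
Solving the system yields a = 5, b = -1, c = 2, d = -3.
So g(x) = 5x^3 - x^2 + 2x - 3.
Check: g(4) = 309. ✓

g(x) = 5x^3 - x^2 + 2x - 3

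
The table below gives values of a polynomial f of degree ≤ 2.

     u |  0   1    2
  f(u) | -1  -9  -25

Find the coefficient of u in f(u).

-4

Write f(u) = au^2 + bu + c. Substituting each data point gives a linear system:
  c = -1
  a + b + c = -9
  4a + 2b + c = -25
Solving the system yields a = -4, b = -4, c = -1.
So f(u) = -4u² - 4u - 1.
The coefficient of u is -4.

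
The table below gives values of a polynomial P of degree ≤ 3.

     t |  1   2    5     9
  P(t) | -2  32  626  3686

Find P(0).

-4

Using the Lagrange interpolation formula with nodes 1, 2, 5, 9:
  L_0(t) = (t - 2)(t - 5)(t - 9) / -32
  L_1(t) = (t - 1)(t - 5)(t - 9) / 21
  L_2(t) = (t - 1)(t - 2)(t - 9) / -48
  L_3(t) = (t - 1)(t - 2)(t - 5) / 224
Then P(t) = -2·L_0(t) + 32·L_1(t) + 626·L_2(t) + 3686·L_3(t).
Expanding and collecting terms gives P(t) = 5t³ + t² - 4t - 4.
Evaluating at t = 0: P(0) = -4.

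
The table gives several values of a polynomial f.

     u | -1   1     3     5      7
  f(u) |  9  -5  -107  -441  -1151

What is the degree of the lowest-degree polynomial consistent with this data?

3

Forward differences of the values at u = -1, 1, 3, 5, 7:
  f  : 9  -5  -107  -441  -1151
  Δ  : -14  -102  -334  -710
  Δ^2: -88  -232  -376
  Δ^3: -144  -144
  Δ^4: 0
The third differences are constant (-144) and nonzero, while all higher differences vanish, so the minimal degree is 3.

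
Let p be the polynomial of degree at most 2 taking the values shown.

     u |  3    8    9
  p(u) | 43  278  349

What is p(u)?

p(u) = 4u^2 + 3u - 2

Write p(u) = au^2 + bu + c. Substituting each data point gives a linear system:
  9a + 3b + c = 43
  64a + 8b + c = 278
  81a + 9b + c = 349
Solving the system yields a = 4, b = 3, c = -2.
So p(u) = 4u² + 3u - 2.
Check: p(8) = 278. ✓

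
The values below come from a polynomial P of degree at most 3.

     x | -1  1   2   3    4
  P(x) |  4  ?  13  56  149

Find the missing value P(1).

The 4 known points determine the degree-3 polynomial uniquely.
Write P(x) = ax^3 + bx^2 + cx + d. Substituting each data point gives a linear system:
  -a + b - c + d = 4
  8a + 4b + 2c + d = 13
  27a + 9b + 3c + d = 56
  64a + 16b + 4c + d = 149
Solving the system yields a = 3, b = -2, c = -4, d = 5.
So P(x) = 3x³ - 2x² - 4x + 5.
Then P(1) = 2.

2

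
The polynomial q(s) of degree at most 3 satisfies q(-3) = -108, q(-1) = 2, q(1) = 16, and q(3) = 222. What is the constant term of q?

3

Write q(s) = as^3 + bs^2 + cs + d. Substituting each data point gives a linear system:
  -27a + 9b - 3c + d = -108
  -a + b - c + d = 2
  a + b + c + d = 16
  27a + 9b + 3c + d = 222
Solving the system yields a = 6, b = 6, c = 1, d = 3.
So q(s) = 6s³ + 6s² + s + 3.
The constant term is 3.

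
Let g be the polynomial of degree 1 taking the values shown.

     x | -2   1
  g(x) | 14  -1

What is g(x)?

g(x) = -5x + 4

Write g(x) = ax + b. Substituting each data point gives a linear system:
  -2a + b = 14
  a + b = -1
Solving the system yields a = -5, b = 4.
So g(x) = -5x + 4.
Check: g(-2) = 14. ✓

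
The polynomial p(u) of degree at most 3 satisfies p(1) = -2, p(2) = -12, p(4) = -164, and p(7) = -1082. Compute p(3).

-58

Using the Lagrange interpolation formula with nodes 1, 2, 4, 7:
  L_0(u) = (u - 2)(u - 4)(u - 7) / -18
  L_1(u) = (u - 1)(u - 4)(u - 7) / 10
  L_2(u) = (u - 1)(u - 2)(u - 7) / -18
  L_3(u) = (u - 1)(u - 2)(u - 4) / 90
Then p(u) = -2·L_0(u) - 12·L_1(u) - 164·L_2(u) - 1082·L_3(u).
Expanding and collecting terms gives p(u) = -4u^3 + 6u^2 - 4.
Evaluating at u = 3: p(3) = -58.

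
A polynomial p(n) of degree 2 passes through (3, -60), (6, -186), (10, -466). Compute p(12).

-654

Write p(n) = an^2 + bn + c. Substituting each data point gives a linear system:
  9a + 3b + c = -60
  36a + 6b + c = -186
  100a + 10b + c = -466
Solving the system yields a = -4, b = -6, c = -6.
So p(n) = -4n^2 - 6n - 6.
Then p(12) = -654.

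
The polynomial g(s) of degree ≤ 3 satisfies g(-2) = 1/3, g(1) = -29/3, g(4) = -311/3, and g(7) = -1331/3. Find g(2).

Write g(s) = as^3 + bs^2 + cs + d. Substituting each data point gives a linear system:
  -8a + 4b - 2c + d = 1/3
  a + b + c + d = -29/3
  64a + 16b + 4c + d = -311/3
  343a + 49b + 7c + d = -1331/3
Solving the system yields a = -1, b = -5/3, c = -2, d = -5.
So g(s) = -s^3 - (5/3)s^2 - 2s - 5.
Then g(2) = -71/3.

-71/3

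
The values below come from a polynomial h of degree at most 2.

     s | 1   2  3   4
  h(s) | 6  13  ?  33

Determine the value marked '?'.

On equispaced nodes a degree-2 polynomial has vanishing third forward difference, so
  - h(1) + 3·h(2) - 3·h(3) + h(4) = 0.
Substituting the known values and solving for h(3):
  -3·h(3) = -66
  h(3) = 22.

22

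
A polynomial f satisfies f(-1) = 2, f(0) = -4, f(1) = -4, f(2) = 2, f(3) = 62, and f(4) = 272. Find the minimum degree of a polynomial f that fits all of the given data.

Forward differences of the values at s = -1, 0, 1, 2, 3, 4:
  f  : 2  -4  -4  2  62  272
  Δ  : -6  0  6  60  210
  Δ^2: 6  6  54  150
  Δ^3: 0  48  96
  Δ^4: 48  48
  Δ^5: 0
The fourth differences are constant (48) and nonzero, while all higher differences vanish, so the minimal degree is 4.

4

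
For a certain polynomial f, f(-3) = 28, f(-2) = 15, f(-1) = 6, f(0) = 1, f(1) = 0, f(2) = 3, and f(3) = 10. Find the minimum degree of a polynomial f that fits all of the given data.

2

Forward differences of the values at x = -3, -2, -1, 0, 1, 2, 3:
  f  : 28  15  6  1  0  3  10
  Δ  : -13  -9  -5  -1  3  7
  Δ^2: 4  4  4  4  4
  Δ^3: 0  0  0  0
  Δ^4: 0  0  0
  Δ^5: 0  0
  Δ^6: 0
The second differences are constant (4) and nonzero, while all higher differences vanish, so the minimal degree is 2.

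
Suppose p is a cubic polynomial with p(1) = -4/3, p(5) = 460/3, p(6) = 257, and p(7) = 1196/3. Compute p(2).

31/3

Write p(u) = au^3 + bu^2 + cu + d. Substituting each data point gives a linear system:
  a + b + c + d = -4/3
  125a + 25b + 5c + d = 460/3
  216a + 36b + 6c + d = 257
  343a + 49b + 7c + d = 1196/3
Solving the system yields a = 1, b = 1, c = 5/3, d = -5.
So p(u) = u^3 + u^2 + (5/3)u - 5.
Then p(2) = 31/3.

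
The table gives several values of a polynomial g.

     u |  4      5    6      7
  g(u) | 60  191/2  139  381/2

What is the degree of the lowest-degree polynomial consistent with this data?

Forward differences of the values at u = 4, 5, 6, 7:
  g  : 60  191/2  139  381/2
  Δ  : 71/2  87/2  103/2
  Δ^2: 8  8
  Δ^3: 0
The second differences are constant (8) and nonzero, while all higher differences vanish, so the minimal degree is 2.

2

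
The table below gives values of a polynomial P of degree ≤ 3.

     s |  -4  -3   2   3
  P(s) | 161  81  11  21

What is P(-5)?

277

Write P(s) = as^3 + bs^2 + cs + d. Substituting each data point gives a linear system:
  -64a + 16b - 4c + d = 161
  -27a + 9b - 3c + d = 81
  8a + 4b + 2c + d = 11
  27a + 9b + 3c + d = 21
Solving the system yields a = -1, b = 6, c = -1, d = -3.
So P(s) = -s^3 + 6s^2 - s - 3.
Then P(-5) = 277.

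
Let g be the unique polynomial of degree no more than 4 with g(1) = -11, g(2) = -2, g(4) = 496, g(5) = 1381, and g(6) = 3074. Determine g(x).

Using the Lagrange interpolation formula with nodes 1, 2, 4, 5, 6:
  L_0(x) = (x - 2)(x - 4)(x - 5)(x - 6) / 60
  L_1(x) = (x - 1)(x - 4)(x - 5)(x - 6) / -24
  L_2(x) = (x - 1)(x - 2)(x - 5)(x - 6) / 12
  L_3(x) = (x - 1)(x - 2)(x - 4)(x - 6) / -12
  L_4(x) = (x - 1)(x - 2)(x - 4)(x - 5) / 40
Then g(x) = -11·L_0(x) - 2·L_1(x) + 496·L_2(x) + 1381·L_3(x) + 3074·L_4(x).
Expanding and collecting terms gives g(x) = 3x⁴ - 3x³ - 4x² - 3x - 4.
Check: g(2) = -2. ✓

g(x) = 3x^4 - 3x^3 - 4x^2 - 3x - 4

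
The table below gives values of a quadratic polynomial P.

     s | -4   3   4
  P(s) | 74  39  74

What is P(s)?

Using the Lagrange interpolation formula with nodes -4, 3, 4:
  L_0(s) = (s - 3)(s - 4) / 56
  L_1(s) = (s + 4)(s - 4) / -7
  L_2(s) = (s + 4)(s - 3) / 8
Then P(s) = 74·L_0(s) + 39·L_1(s) + 74·L_2(s).
Expanding and collecting terms gives P(s) = 5s^2 - 6.
Check: P(-4) = 74. ✓

P(s) = 5s^2 - 6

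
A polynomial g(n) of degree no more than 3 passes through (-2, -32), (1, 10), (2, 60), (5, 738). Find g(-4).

-270

Using the Lagrange interpolation formula with nodes -2, 1, 2, 5:
  L_0(n) = (n - 1)(n - 2)(n - 5) / -84
  L_1(n) = (n + 2)(n - 2)(n - 5) / 12
  L_2(n) = (n + 2)(n - 1)(n - 5) / -12
  L_3(n) = (n + 2)(n - 1)(n - 2) / 84
Then g(n) = -32·L_0(n) + 10·L_1(n) + 60·L_2(n) + 738·L_3(n).
Expanding and collecting terms gives g(n) = 5n³ + 4n² + 3n - 2.
Evaluating at n = -4: g(-4) = -270.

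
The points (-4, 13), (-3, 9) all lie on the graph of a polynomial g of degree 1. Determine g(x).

Using the Lagrange interpolation formula with nodes -4, -3:
  L_0(x) = (x + 3) / -1
  L_1(x) = (x + 4) / 1
Then g(x) = 13·L_0(x) + 9·L_1(x).
Expanding and collecting terms gives g(x) = -4x - 3.
Check: g(-4) = 13. ✓

g(x) = -4x - 3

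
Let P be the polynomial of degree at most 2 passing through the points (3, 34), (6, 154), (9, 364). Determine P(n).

Write P(n) = an^2 + bn + c. Substituting each data point gives a linear system:
  9a + 3b + c = 34
  36a + 6b + c = 154
  81a + 9b + c = 364
Solving the system yields a = 5, b = -5, c = 4.
So P(n) = 5n² - 5n + 4.
Check: P(6) = 154. ✓

P(n) = 5n^2 - 5n + 4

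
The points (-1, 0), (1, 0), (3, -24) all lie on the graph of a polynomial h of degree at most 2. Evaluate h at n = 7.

-144

Write h(n) = an^2 + bn + c. Substituting each data point gives a linear system:
  a - b + c = 0
  a + b + c = 0
  9a + 3b + c = -24
Solving the system yields a = -3, b = 0, c = 3.
So h(n) = -3n^2 + 3.
Then h(7) = -144.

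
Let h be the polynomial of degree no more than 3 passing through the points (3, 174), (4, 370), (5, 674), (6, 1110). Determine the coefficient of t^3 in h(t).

4

Write h(t) = at^3 + bt^2 + ct + d. Substituting each data point gives a linear system:
  27a + 9b + 3c + d = 174
  64a + 16b + 4c + d = 370
  125a + 25b + 5c + d = 674
  216a + 36b + 6c + d = 1110
Solving the system yields a = 4, b = 6, c = 6, d = -6.
So h(t) = 4t³ + 6t² + 6t - 6.
The leading coefficient is 4.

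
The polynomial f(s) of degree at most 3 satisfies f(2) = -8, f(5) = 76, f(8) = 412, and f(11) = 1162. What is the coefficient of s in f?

-4

Write f(s) = as^3 + bs^2 + cs + d. Substituting each data point gives a linear system:
  8a + 4b + 2c + d = -8
  125a + 25b + 5c + d = 76
  512a + 64b + 8c + d = 412
  1331a + 121b + 11c + d = 1162
Solving the system yields a = 1, b = -1, c = -4, d = -4.
So f(s) = s^3 - s^2 - 4s - 4.
The coefficient of s is -4.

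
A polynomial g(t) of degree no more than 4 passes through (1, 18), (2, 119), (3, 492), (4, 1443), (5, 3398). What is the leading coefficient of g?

Write g(t) = at^4 + bt^3 + ct^2 + dt + e. Substituting each data point gives a linear system:
  a + b + c + d + e = 18
  16a + 8b + 4c + 2d + e = 119
  81a + 27b + 9c + 3d + e = 492
  256a + 64b + 16c + 4d + e = 1443
  625a + 125b + 25c + 5d + e = 3398
Solving the system yields a = 5, b = 1, c = 5, d = 4, e = 3.
So g(t) = 5t⁴ + t³ + 5t² + 4t + 3.
The leading coefficient is 5.

5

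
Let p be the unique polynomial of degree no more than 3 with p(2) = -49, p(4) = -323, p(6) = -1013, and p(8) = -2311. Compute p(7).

-1574

Using the Lagrange interpolation formula with nodes 2, 4, 6, 8:
  L_0(u) = (u - 4)(u - 6)(u - 8) / -48
  L_1(u) = (u - 2)(u - 6)(u - 8) / 16
  L_2(u) = (u - 2)(u - 4)(u - 8) / -16
  L_3(u) = (u - 2)(u - 4)(u - 6) / 48
Then p(u) = -49·L_0(u) - 323·L_1(u) - 1013·L_2(u) - 2311·L_3(u).
Expanding and collecting terms gives p(u) = -4u^3 - 4u^2 - u + 1.
Evaluating at u = 7: p(7) = -1574.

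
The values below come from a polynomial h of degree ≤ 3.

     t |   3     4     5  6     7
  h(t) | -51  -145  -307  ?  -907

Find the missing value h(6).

-555

The 4 known points determine the degree-3 polynomial uniquely.
Write h(t) = at^3 + bt^2 + ct + d. Substituting each data point gives a linear system:
  27a + 9b + 3c + d = -51
  64a + 16b + 4c + d = -145
  125a + 25b + 5c + d = -307
  343a + 49b + 7c + d = -907
Solving the system yields a = -3, b = 2, c = 3, d = 3.
So h(t) = -3t³ + 2t² + 3t + 3.
Then h(6) = -555.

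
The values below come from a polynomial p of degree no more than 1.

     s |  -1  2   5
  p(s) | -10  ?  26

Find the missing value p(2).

On equispaced nodes a degree-1 polynomial has vanishing second forward difference, so
  p(-1) - 2·p(2) + p(5) = 0.
Substituting the known values and solving for p(2):
  -2·p(2) = -16
  p(2) = 8.

8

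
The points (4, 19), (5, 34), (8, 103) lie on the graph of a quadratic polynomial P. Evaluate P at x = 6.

53

Write P(x) = ax^2 + bx + c. Substituting each data point gives a linear system:
  16a + 4b + c = 19
  25a + 5b + c = 34
  64a + 8b + c = 103
Solving the system yields a = 2, b = -3, c = -1.
So P(x) = 2x² - 3x - 1.
Then P(6) = 53.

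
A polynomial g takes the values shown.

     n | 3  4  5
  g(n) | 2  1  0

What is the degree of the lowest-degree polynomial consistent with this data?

1

Forward differences of the values at n = 3, 4, 5:
  g  : 2  1  0
  Δ  : -1  -1
  Δ^2: 0
The first differences are constant (-1) and nonzero, while all higher differences vanish, so the minimal degree is 1.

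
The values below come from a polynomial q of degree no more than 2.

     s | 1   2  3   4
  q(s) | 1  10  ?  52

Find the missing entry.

27

On equispaced nodes a degree-2 polynomial has vanishing third forward difference, so
  - q(1) + 3·q(2) - 3·q(3) + q(4) = 0.
Substituting the known values and solving for q(3):
  -3·q(3) = -81
  q(3) = 27.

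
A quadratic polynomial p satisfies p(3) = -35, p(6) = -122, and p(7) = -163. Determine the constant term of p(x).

Write p(x) = ax^2 + bx + c. Substituting each data point gives a linear system:
  9a + 3b + c = -35
  36a + 6b + c = -122
  49a + 7b + c = -163
Solving the system yields a = -3, b = -2, c = -2.
So p(x) = -3x² - 2x - 2.
The constant term is -2.

-2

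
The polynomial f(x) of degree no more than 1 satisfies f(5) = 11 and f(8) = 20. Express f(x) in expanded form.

Write f(x) = ax + b. Substituting each data point gives a linear system:
  5a + b = 11
  8a + b = 20
Solving the system yields a = 3, b = -4.
So f(x) = 3x - 4.
Check: f(8) = 20. ✓

f(x) = 3x - 4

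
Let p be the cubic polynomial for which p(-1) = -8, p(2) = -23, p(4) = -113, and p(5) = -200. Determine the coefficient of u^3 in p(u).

Write p(u) = au^3 + bu^2 + cu + d. Substituting each data point gives a linear system:
  -a + b - c + d = -8
  8a + 4b + 2c + d = -23
  64a + 16b + 4c + d = -113
  125a + 25b + 5c + d = -200
Solving the system yields a = -1, b = -3, c = 1, d = -5.
So p(u) = -u³ - 3u² + u - 5.
The leading coefficient is -1.

-1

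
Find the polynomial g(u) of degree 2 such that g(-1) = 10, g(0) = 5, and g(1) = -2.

g(u) = -u^2 - 6u + 5

Write g(u) = au^2 + bu + c. Substituting each data point gives a linear system:
  a - b + c = 10
  c = 5
  a + b + c = -2
Solving the system yields a = -1, b = -6, c = 5.
So g(u) = -u^2 - 6u + 5.
Check: g(0) = 5. ✓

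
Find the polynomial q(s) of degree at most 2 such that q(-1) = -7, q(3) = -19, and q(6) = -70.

Write q(s) = as^2 + bs + c. Substituting each data point gives a linear system:
  a - b + c = -7
  9a + 3b + c = -19
  36a + 6b + c = -70
Solving the system yields a = -2, b = 1, c = -4.
So q(s) = -2s² + s - 4.
Check: q(-1) = -7. ✓

q(s) = -2s^2 + s - 4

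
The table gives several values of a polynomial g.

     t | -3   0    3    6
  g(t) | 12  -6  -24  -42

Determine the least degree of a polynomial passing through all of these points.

1

Forward differences of the values at t = -3, 0, 3, 6:
  g  : 12  -6  -24  -42
  Δ  : -18  -18  -18
  Δ^2: 0  0
  Δ^3: 0
The first differences are constant (-18) and nonzero, while all higher differences vanish, so the minimal degree is 1.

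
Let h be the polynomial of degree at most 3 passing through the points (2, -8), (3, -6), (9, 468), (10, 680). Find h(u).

h(u) = u^3 - 3u^2 - 2u

Write h(u) = au^3 + bu^2 + cu + d. Substituting each data point gives a linear system:
  8a + 4b + 2c + d = -8
  27a + 9b + 3c + d = -6
  729a + 81b + 9c + d = 468
  1000a + 100b + 10c + d = 680
Solving the system yields a = 1, b = -3, c = -2, d = 0.
So h(u) = u³ - 3u² - 2u.
Check: h(2) = -8. ✓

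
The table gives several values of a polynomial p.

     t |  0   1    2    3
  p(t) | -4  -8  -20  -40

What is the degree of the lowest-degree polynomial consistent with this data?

2

Forward differences of the values at t = 0, 1, 2, 3:
  p  : -4  -8  -20  -40
  Δ  : -4  -12  -20
  Δ^2: -8  -8
  Δ^3: 0
The second differences are constant (-8) and nonzero, while all higher differences vanish, so the minimal degree is 2.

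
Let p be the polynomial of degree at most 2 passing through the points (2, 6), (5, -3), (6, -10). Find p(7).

-19

Using the Lagrange interpolation formula with nodes 2, 5, 6:
  L_0(t) = (t - 5)(t - 6) / 12
  L_1(t) = (t - 2)(t - 6) / -3
  L_2(t) = (t - 2)(t - 5) / 4
Then p(t) = 6·L_0(t) - 3·L_1(t) - 10·L_2(t).
Expanding and collecting terms gives p(t) = -t^2 + 4t + 2.
Evaluating at t = 7: p(7) = -19.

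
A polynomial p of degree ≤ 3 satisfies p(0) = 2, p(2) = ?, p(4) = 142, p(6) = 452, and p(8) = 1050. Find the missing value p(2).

The 4 known points determine the degree-3 polynomial uniquely.
Write p(u) = au^3 + bu^2 + cu + d. Substituting each data point gives a linear system:
  d = 2
  64a + 16b + 4c + d = 142
  216a + 36b + 6c + d = 452
  512a + 64b + 8c + d = 1050
Solving the system yields a = 2, b = 0, c = 3, d = 2.
So p(u) = 2u³ + 3u + 2.
Then p(2) = 24.

24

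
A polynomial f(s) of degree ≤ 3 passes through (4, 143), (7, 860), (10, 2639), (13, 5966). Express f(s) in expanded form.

Using the Lagrange interpolation formula with nodes 4, 7, 10, 13:
  L_0(s) = (s - 7)(s - 10)(s - 13) / -162
  L_1(s) = (s - 4)(s - 10)(s - 13) / 54
  L_2(s) = (s - 4)(s - 7)(s - 13) / -54
  L_3(s) = (s - 4)(s - 7)(s - 10) / 162
Then f(s) = 143·L_0(s) + 860·L_1(s) + 2639·L_2(s) + 5966·L_3(s).
Expanding and collecting terms gives f(s) = 3s^3 - 4s^2 + 4s - 1.
Check: f(7) = 860. ✓

f(s) = 3s^3 - 4s^2 + 4s - 1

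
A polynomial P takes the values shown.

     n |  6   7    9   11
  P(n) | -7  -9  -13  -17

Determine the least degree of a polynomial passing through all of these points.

1

Divided differences on the nodes 6, 7, 9, 11:
  order 0: -7  -9  -13  -17
  order 1: -2  -2  -2
  order 2: 0  0
  order 3: 0
The order-1 divided differences are all -2 (nonzero) and every higher order vanishes, so the data lies on a polynomial of degree exactly 1.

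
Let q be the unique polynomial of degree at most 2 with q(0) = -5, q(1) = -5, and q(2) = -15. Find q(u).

q(u) = -5u^2 + 5u - 5

Using the Lagrange interpolation formula with nodes 0, 1, 2:
  L_0(u) = (u - 1)(u - 2) / 2
  L_1(u) = u(u - 2) / -1
  L_2(u) = u(u - 1) / 2
Then q(u) = -5·L_0(u) - 5·L_1(u) - 15·L_2(u).
Expanding and collecting terms gives q(u) = -5u² + 5u - 5.
Check: q(0) = -5. ✓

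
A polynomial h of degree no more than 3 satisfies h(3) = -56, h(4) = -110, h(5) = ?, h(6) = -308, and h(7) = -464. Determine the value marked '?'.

On equispaced nodes a degree-3 polynomial has vanishing fourth forward difference, so
  h(3) - 4·h(4) + 6·h(5) - 4·h(6) + h(7) = 0.
Substituting the known values and solving for h(5):
  6·h(5) = -1152
  h(5) = -192.

-192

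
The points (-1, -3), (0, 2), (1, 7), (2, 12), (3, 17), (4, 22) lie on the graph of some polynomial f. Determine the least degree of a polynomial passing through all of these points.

1

Forward differences of the values at u = -1, 0, 1, 2, 3, 4:
  f  : -3  2  7  12  17  22
  Δ  : 5  5  5  5  5
  Δ^2: 0  0  0  0
  Δ^3: 0  0  0
  Δ^4: 0  0
  Δ^5: 0
The first differences are constant (5) and nonzero, while all higher differences vanish, so the minimal degree is 1.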